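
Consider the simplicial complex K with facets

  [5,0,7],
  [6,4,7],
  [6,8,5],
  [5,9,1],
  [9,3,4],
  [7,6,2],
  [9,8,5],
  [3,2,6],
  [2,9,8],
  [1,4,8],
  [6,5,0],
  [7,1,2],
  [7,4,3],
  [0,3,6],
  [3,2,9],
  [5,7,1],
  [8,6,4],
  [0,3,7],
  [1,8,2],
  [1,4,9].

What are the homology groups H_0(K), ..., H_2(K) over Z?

H_0 ≅ Z,  H_1 ≅ Z ⊕ Z/2,  H_2 = 0.

K has 10 vertices, 30 edges, 20 triangles.
rank ∂_0 = 0, rank ∂_1 = 9 ⇒ b_0 = 10 − 0 − 9 = 1; all invariant factors of ∂_1 are 1 so no torsion. So H_0 = Z.
rank ∂_1 = 9, rank ∂_2 = 20 ⇒ b_1 = 30 − 9 − 20 = 1; ∂_2 has invariant factor(s) [2] giving torsion. So H_1 = Z ⊕ Z/2.
rank ∂_2 = 20, rank ∂_3 = 0 ⇒ b_2 = 20 − 20 − 0 = 0. So H_2 = 0.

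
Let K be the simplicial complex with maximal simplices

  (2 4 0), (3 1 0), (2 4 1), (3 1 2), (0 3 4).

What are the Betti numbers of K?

We work with the vertex ordering 0 < 1 < 2 < 3 < 4. The simplices of K, each written with vertices in increasing order, are:

  0-simplices (5): [0], [1], [2], [3], [4]
  1-simplices (10): [0,1], [0,2], [0,3], [0,4], [1,2], [1,3], [1,4], [2,3], [2,4], [3,4]
  2-simplices (5): [0,1,3], [0,2,4], [0,3,4], [1,2,3], [1,2,4]

giving chain groups C_0 ≅ Z^5, C_1 ≅ Z^10, C_2 ≅ Z^5.

The boundary map ∂_1: C_1 → C_0 maps an edge to its endpoints' difference, ∂[p,q] = q − p. For instance
  ∂[0,3] = [3] − [0].
The 5×10 boundary matrix has rank 4 and Smith normal form diag(1,1,1,1).

Boundary ∂_2: C_2 → C_1 maps a triangle to the signed sum of its edges. For instance
  ∂[1,2,4] = [2,4] − [1,4] + [1,2],
  ∂[1,2,3] = [2,3] − [1,3] + [1,2].
The resulting 10×5 matrix has rank 5, and its Smith normal form has invariant factors (1,1,1,1,1).

Now H_k = ker ∂_k / im ∂_{k+1}, so:

  H_0: rank C_0 − rank ∂_1 = 5 − 4 = 1, and the invariant factors of ∂_1 are all 1, so H_0 = Z.
  H_1: rank ker ∂_1 − rank ∂_2 = (10 − 4) − 5 = 1, and the invariant factors of ∂_2 are all 1, so H_1 = Z.
  H_2: rank ker ∂_2 − rank ∂_3 = (5 − 5) − 0 = 0, and there is no ∂_3, so H_2 = 0.

(K is a triangulation of the Möbius band.)

Hence the Betti numbers are b_0 = 1, b_1 = 1, b_2 = 0.

b_0 = 1, b_1 = 1, b_2 = 0.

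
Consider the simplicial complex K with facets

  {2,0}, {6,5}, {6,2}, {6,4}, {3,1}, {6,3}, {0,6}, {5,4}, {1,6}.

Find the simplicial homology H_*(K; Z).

H_0 = Z,  H_1 = Z^3.

We work with the vertex ordering 0 < 1 < 2 < 3 < 4 < 5 < 6. The simplices of K, each written with vertices in increasing order, are:

  0-simplices (7): [0], [1], [2], [3], [4], [5], [6]
  1-simplices (9): [0,2], [0,6], [1,3], [1,6], [2,6], [3,6], [4,5], [4,6], [5,6]

giving chain groups C_0 ≅ Z^7, C_1 ≅ Z^9.

Boundary ∂_1: C_1 → C_0 is given by ∂[p,q] = [q] − [p].
As a 7×9 matrix over Z this has rank 6, with invariant factors (1,1,1,1,1,1).

From H_k ≅ ker(∂_k) / im(∂_{k+1}) we obtain:

  H_0: rank C_0 − rank ∂_1 = 7 − 6 = 1, and the invariant factors of ∂_1 are all 1, so H_0 ≅ Z.
  H_1: rank ker ∂_1 − rank ∂_2 = (9 − 6) − 0 = 3, and there is no ∂_2, so H_1 ≅ Z^3.

As a check, the Euler characteristic is 7 − 9 = -2, which agrees with 1 − 3 = -2.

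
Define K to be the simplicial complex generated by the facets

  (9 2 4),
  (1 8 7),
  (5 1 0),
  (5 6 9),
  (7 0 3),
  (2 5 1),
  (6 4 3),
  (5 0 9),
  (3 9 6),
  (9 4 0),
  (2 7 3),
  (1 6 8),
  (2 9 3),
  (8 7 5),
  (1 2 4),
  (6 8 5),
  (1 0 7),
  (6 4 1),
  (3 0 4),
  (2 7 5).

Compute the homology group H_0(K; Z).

H_0 = Z.

Order the vertices as 0 < 1 < 2 < 3 < 4 < 5 < 6 < 7 < 8 < 9. Listing each simplex with vertices in this order, K has dimension 2 with simplices:

  0-simplices (10): [0], [1], [2], [3], [4], [5], [6], [7], [8], [9]
  1-simplices (30): (30 of them)
  2-simplices (20): (20 of them)

so the chain groups are C_0 ≅ Z^10, C_1 ≅ Z^30, C_2 ≅ Z^20.

∂_1: C_1 → C_0 maps an edge to its endpoints' difference, ∂[p,q] = q − p. For instance
  ∂[2,5] = [5] − [2].
The 10×30 boundary matrix has rank 9 and Smith normal form diag(1,1,1,1,1,1,1,1,1).

∂_2: C_2 → C_1 acts by ∂[p,q,r] = [q,r] − [p,r] + [p,q]. For instance
  ∂[1,4,6] = [4,6] − [1,6] + [1,4],
  ∂[3,6,9] = [6,9] − [3,9] + [3,6].
The 30×20 boundary matrix has rank 20 and Smith normal form diag(1,1,1,1,1,1,1,1,1,1,1,1,1,1,1,1,1,1,1,2).

Computing H_k = (kernel of ∂_k) / (image of ∂_{k+1}):

  H_0: rank C_0 − rank ∂_1 = 10 − 9 = 1, and the invariant factors of ∂_1 are all 1, so H_0 = Z.

(K is a triangulation of the Klein bottle.)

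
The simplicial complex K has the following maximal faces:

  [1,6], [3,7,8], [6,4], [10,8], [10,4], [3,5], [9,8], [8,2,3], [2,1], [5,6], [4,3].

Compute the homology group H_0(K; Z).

Fix the vertex order 1 < 2 < 3 < 4 < 5 < 6 < 7 < 8 < 9 < 10 and write every simplex with vertices in increasing order. Then dim K = 2 and the simplices of K are:

  0-simplices (10): [1], [2], [3], [4], [5], [6], [7], [8], [9], [10]
  1-simplices (14): [1,2], [1,6], [2,3], [2,8], [3,4], [3,5], [3,7], [3,8], [4,6], [4,10], [5,6], [7,8], [8,9], [8,10]
  2-simplices (2): [2,3,8], [3,7,8]

so the chain groups are C_0 ≅ Z^10, C_1 ≅ Z^14, C_2 ≅ Z^2.

The boundary map ∂_1: C_1 → C_0 sends each edge [p,q] (with p < q) to q − p. For instance
  ∂[8,10] = [10] − [8].
The resulting 10×14 matrix has rank 9, and its Smith normal form has invariant factors (1,1,1,1,1,1,1,1,1).

∂_2: C_2 → C_1 maps a triangle to the signed sum of its edges. For instance
  ∂[2,3,8] = [3,8] − [2,8] + [2,3],
  ∂[3,7,8] = [7,8] − [3,8] + [3,7].
As a 14×2 matrix over Z this has rank 2, with invariant factors (1,1).

From H_k ≅ ker(∂_k) / im(∂_{k+1}) we obtain:

  H_0: rank C_0 − rank ∂_1 = 10 − 9 = 1, and the invariant factors of ∂_1 are all 1, so H_0 = Z.

H_0 ≅ Z.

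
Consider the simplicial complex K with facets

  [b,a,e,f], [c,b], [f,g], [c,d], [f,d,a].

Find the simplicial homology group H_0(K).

K has 7 vertices, 11 edges, 5 triangles, 1 3-simplex.
rank ∂_0 = 0, rank ∂_1 = 6 ⇒ b_0 = 7 − 0 − 6 = 1; all invariant factors of ∂_1 are 1 so no torsion. So H_0 ≅ Z.

H_0 ≅ Z.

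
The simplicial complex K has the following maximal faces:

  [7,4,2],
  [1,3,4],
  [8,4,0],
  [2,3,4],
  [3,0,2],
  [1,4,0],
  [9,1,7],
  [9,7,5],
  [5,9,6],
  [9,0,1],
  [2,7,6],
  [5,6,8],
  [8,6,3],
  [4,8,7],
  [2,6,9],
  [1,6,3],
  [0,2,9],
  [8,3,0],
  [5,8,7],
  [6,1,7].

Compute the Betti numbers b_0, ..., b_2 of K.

b_0 = 1, b_1 = 1, b_2 = 0.

Take the total order 0 < 1 < 2 < 3 < 4 < 5 < 6 < 7 < 8 < 9 on the vertex set. Then K (dimension 2) consists of the simplices:

  0-simplices (10): [0], [1], [2], [3], [4], [5], [6], [7], [8], [9]
  1-simplices (30): (30 of them)
  2-simplices (20): (20 of them)

so the chain groups are C_0 ≅ Z^10, C_1 ≅ Z^30, C_2 ≅ Z^20.

Boundary ∂_1: C_1 → C_0 is given by ∂[p,q] = [q] − [p]. For instance
  ∂[5,6] = [6] − [5].
As a 10×30 matrix over Z this has rank 9, with invariant factors (1,1,1,1,1,1,1,1,1).

∂_2: C_2 → C_1 maps a triangle to the signed sum of its edges. For instance
  ∂[2,4,7] = [4,7] − [2,7] + [2,4],
  ∂[2,6,7] = [6,7] − [2,7] + [2,6].
The resulting 30×20 matrix has rank 20, and its Smith normal form has invariant factors (1,1,1,1,1,1,1,1,1,1,1,1,1,1,1,1,1,1,1,2).

From H_k ≅ ker(∂_k) / im(∂_{k+1}) we obtain:

  H_0: rank C_0 − rank ∂_1 = 10 − 9 = 1, and the invariant factors of ∂_1 are all 1, so H_0 ≅ Z.
  H_1: rank ker ∂_1 − rank ∂_2 = (30 − 9) − 20 = 1, and ∂_2 has invariant factor 2 > 1, so H_1 ≅ Z × Z/2.
  H_2: rank ker ∂_2 − rank ∂_3 = (20 − 20) − 0 = 0, and there is no ∂_3, so H_2 ≅ 0.

Hence the Betti numbers are b_0 = 1, b_1 = 1, b_2 = 0.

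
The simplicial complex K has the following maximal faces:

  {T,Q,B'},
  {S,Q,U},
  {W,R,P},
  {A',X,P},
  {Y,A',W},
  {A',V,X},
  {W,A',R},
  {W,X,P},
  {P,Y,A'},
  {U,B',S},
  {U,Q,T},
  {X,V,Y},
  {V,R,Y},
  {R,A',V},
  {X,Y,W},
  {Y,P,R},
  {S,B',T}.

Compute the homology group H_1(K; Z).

We work with the vertex ordering P < Q < R < S < T < U < V < W < X < Y < A' < B'. The simplices of K, each written with vertices in increasing order, are:

  0-simplices (12): [P], [Q], [R], [S], [T], [U], [V], [W], [X], [Y], [A'], [B']
  1-simplices (28): (28 of them)
  2-simplices (17): [P,R,W], [P,R,Y], [P,W,X], [P,X,A'], [P,Y,A'], [Q,S,U], [Q,T,U], [Q,T,B'], [R,V,Y], [R,V,A'], [R,W,A'], [S,T,B'], [S,U,B'], [V,X,Y], [V,X,A'], [W,X,Y], [W,Y,A']

so the chain groups are C_0 ≅ Z^12, C_1 ≅ Z^28, C_2 ≅ Z^17.

The boundary map ∂_1: C_1 → C_0 sends each edge [p,q] (with p < q) to q − p.
The resulting 12×28 matrix has rank 10, and its Smith normal form has invariant factors (1,1,1,1,1,1,1,1,1,1).

∂_2: C_2 → C_1 sends each 2-simplex [p,q,r] to [q,r] − [p,r] + [p,q]. For instance
  ∂[R,W,A'] = [W,A'] − [R,A'] + [R,W],
  ∂[Q,T,U] = [T,U] − [Q,U] + [Q,T].
This gives a 28×17 integer matrix of rank 17; reducing to Smith normal form yields diagonal entries (1,1,1,1,1,1,1,1,1,1,1,1,1,1,1,1,2).

Computing H_k = (kernel of ∂_k) / (image of ∂_{k+1}):

  H_1: rank ker ∂_1 − rank ∂_2 = (28 − 10) − 17 = 1, and ∂_2 has invariant factor 2 > 1, so H_1 = Z ⊕ Z/2.

H_1 ≅ Z ⊕ Z/2.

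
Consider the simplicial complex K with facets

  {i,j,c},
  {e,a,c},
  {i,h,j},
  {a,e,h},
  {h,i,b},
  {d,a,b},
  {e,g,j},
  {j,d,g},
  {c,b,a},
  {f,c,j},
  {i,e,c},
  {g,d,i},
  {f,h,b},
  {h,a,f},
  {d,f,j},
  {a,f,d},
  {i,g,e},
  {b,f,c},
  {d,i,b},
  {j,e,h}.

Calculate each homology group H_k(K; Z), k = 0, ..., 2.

Order the vertices as a < b < c < d < e < f < g < h < i < j. Listing each simplex with vertices in this order, K has dimension 2 with simplices:

  0-simplices (10): a, b, c, d, e, f, g, h, i, j
  1-simplices (30): ab, ac, ad, ae, af, ah, bc, bd, bf, bh, bi, ce, cf, ci, cj, df, dg, di, dj, eg, eh, ei, ej, fh, fj, gi, gj, hi, hj, ij
  2-simplices (20): abc, abd, ace, adf, aeh, afh, bcf, bdi, bfh, bhi, cei, cfj, cij, dfj, dgi, dgj, egi, egj, ehj, hij

giving chain groups C_0 ≅ Z^10, C_1 ≅ Z^30, C_2 ≅ Z^20.

The boundary map ∂_1: C_1 → C_0 is given by ∂[p,q] = [q] − [p]. For instance
  ∂bh = h − b.
The resulting 10×30 matrix has rank 9, and its Smith normal form has invariant factors (1,1,1,1,1,1,1,1,1).

The boundary map ∂_2: C_2 → C_1 sends each 2-simplex [p,q,r] to [q,r] − [p,r] + [p,q]. For instance
  ∂bcf = cf − bf + bc,
  ∂ace = ce − ae + ac.
The resulting 30×20 matrix has rank 20, and its Smith normal form has invariant factors (1,1,1,1,1,1,1,1,1,1,1,1,1,1,1,1,1,1,1,2).

Reading off H_k = ker ∂_k / im ∂_{k+1}:

  H_0: rank C_0 − rank ∂_1 = 10 − 9 = 1, and the invariant factors of ∂_1 are all 1, so H_0 ≅ Z.
  H_1: rank ker ∂_1 − rank ∂_2 = (30 − 9) − 20 = 1, and ∂_2 has invariant factor 2 > 1, so H_1 ≅ Z ⊕ Z/2.
  H_2: rank ker ∂_2 − rank ∂_3 = (20 − 20) − 0 = 0, and there is no ∂_3, so H_2 ≅ 0.

(K is a triangulation of the Klein bottle.)

H_0 = Z,  H_1 = Z ⊕ Z/2,  H_2 = 0.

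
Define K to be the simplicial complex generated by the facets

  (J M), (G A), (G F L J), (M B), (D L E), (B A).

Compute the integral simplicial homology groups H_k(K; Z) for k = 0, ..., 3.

We work with the vertex ordering A < B < D < E < F < G < J < L < M. The simplices of K, each written with vertices in increasing order, are:

  0-simplices (9): A, B, D, E, F, G, J, L, M
  1-simplices (13): AB, AG, BM, DE, DL, EL, FG, FJ, FL, GJ, GL, JL, JM
  2-simplices (5): DEL, FGJ, FGL, FJL, GJL
  3-simplices (1): FGJL

Hence C_0 ≅ Z^9, C_1 ≅ Z^13, C_2 ≅ Z^5, C_3 ≅ Z^1.

The boundary map ∂_1: C_1 → C_0 sends each edge [p,q] (with p < q) to q − p.
The resulting 9×13 matrix has rank 8, and its Smith normal form has invariant factors (1,1,1,1,1,1,1,1).

The boundary map ∂_2: C_2 → C_1 acts by ∂[p,q,r] = [q,r] − [p,r] + [p,q]. For instance
  ∂DEL = EL − DL + DE,
  ∂FGL = GL − FL + FG.
The 13×5 boundary matrix has rank 4 and Smith normal form diag(1,1,1,1).

∂_3: C_3 → C_2 sends each 3-simplex σ to the alternating sum Σ_i (−1)^i (σ with its i-th vertex removed). For instance
  ∂FGJL = GJL − FJL + FGL − FGJ.
The 5×1 boundary matrix has rank 1 and Smith normal form diag(1).

Computing H_k = (kernel of ∂_k) / (image of ∂_{k+1}):

  H_0: rank C_0 − rank ∂_1 = 9 − 8 = 1, and the invariant factors of ∂_1 are all 1, so H_0 = Z.
  H_1: rank ker ∂_1 − rank ∂_2 = (13 − 8) − 4 = 1, and the invariant factors of ∂_2 are all 1, so H_1 = Z.
  H_2: rank ker ∂_2 − rank ∂_3 = (5 − 4) − 1 = 0, and the invariant factors of ∂_3 are all 1, so H_2 = 0.
  H_3: rank ker ∂_3 − rank ∂_4 = (1 − 1) − 0 = 0, and there is no ∂_4, so H_3 = 0.

As a check, the Euler characteristic is 9 − 13 + 5 − 1 = 0, which agrees with 1 − 1 + 0 − 0 = 0.

H_0 ≅ Z,  H_1 ≅ Z,  H_2 = 0,  H_3 = 0.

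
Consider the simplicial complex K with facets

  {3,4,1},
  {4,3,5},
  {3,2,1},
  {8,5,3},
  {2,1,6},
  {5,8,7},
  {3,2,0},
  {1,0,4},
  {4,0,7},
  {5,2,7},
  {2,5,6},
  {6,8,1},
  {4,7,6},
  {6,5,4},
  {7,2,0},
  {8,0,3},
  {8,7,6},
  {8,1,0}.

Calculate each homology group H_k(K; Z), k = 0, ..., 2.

H_0 ≅ Z,  H_1 ≅ Z ⊕ Z/2Z,  H_2 = 0.

Take the total order 0 < 1 < 2 < 3 < 4 < 5 < 6 < 7 < 8 on the vertex set. Then K (dimension 2) consists of the simplices:

  0-simplices (9): [0], [1], [2], [3], [4], [5], [6], [7], [8]
  1-simplices (27): (27 of them)
  2-simplices (18): [0,1,4], [0,1,8], [0,2,3], [0,2,7], [0,3,8], [0,4,7], [1,2,3], [1,2,6], [1,3,4], [1,6,8], [2,5,6], [2,5,7], [3,4,5], [3,5,8], [4,5,6], [4,6,7], [5,7,8], [6,7,8]

giving chain groups C_0 ≅ Z^9, C_1 ≅ Z^27, C_2 ≅ Z^18.

∂_1: C_1 → C_0 is given by ∂[p,q] = [q] − [p]. For instance
  ∂[2,5] = [5] − [2].
This gives a 9×27 integer matrix of rank 8; reducing to Smith normal form yields diagonal entries (1,1,1,1,1,1,1,1).

∂_2: C_2 → C_1 acts by ∂[p,q,r] = [q,r] − [p,r] + [p,q]. For instance
  ∂[3,5,8] = [5,8] − [3,8] + [3,5],
  ∂[2,5,7] = [5,7] − [2,7] + [2,5].
As a 27×18 matrix over Z this has rank 18, with invariant factors (1,1,1,1,1,1,1,1,1,1,1,1,1,1,1,1,1,2).

Now H_k = ker ∂_k / im ∂_{k+1}, so:

  H_0: rank C_0 − rank ∂_1 = 9 − 8 = 1, and the invariant factors of ∂_1 are all 1, so H_0 = Z.
  H_1: rank ker ∂_1 − rank ∂_2 = (27 − 8) − 18 = 1, and ∂_2 has invariant factor 2 > 1, so H_1 = Z ⊕ Z/2Z.
  H_2: rank ker ∂_2 − rank ∂_3 = (18 − 18) − 0 = 0, and there is no ∂_3, so H_2 = 0.

As a check, the Euler characteristic is 9 − 27 + 18 = 0, which agrees with 1 − 1 + 0 = 0.
(K is a triangulation of the Klein bottle.)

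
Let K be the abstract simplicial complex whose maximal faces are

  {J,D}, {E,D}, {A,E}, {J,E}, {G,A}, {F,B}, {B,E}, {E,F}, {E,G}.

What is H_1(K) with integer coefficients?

Fix the vertex order A < B < D < E < F < G < J and write every simplex with vertices in increasing order. Then dim K = 1 and the simplices of K are:

  0-simplices (7): A, B, D, E, F, G, J
  1-simplices (9): AE, AG, BE, BF, DE, DJ, EF, EG, EJ

giving chain groups C_0 ≅ Z^7, C_1 ≅ Z^9.

∂_1: C_1 → C_0 is given by ∂[p,q] = [q] − [p]. For instance
  ∂EJ = J − E.
As a 7×9 matrix over Z this has rank 6, with invariant factors (1,1,1,1,1,1).

Reading off H_k = ker ∂_k / im ∂_{k+1}:

  H_1: rank ker ∂_1 − rank ∂_2 = (9 − 6) − 0 = 3, and there is no ∂_2, so H_1 = Z^3.

(K is a triangulation of a wedge of 3 circles.)

H_1 = Z^3.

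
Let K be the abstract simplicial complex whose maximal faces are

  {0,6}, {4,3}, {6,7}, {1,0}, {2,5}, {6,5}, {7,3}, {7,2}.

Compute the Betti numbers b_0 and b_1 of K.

b_0 = 1, b_1 = 1.

K has 8 vertices, 8 edges.
rank ∂_0 = 0, rank ∂_1 = 7 ⇒ b_0 = 8 − 0 − 7 = 1; all invariant factors of ∂_1 are 1 so no torsion. So H_0 ≅ Z.
rank ∂_1 = 7, rank ∂_2 = 0 ⇒ b_1 = 8 − 7 − 0 = 1. So H_1 ≅ Z.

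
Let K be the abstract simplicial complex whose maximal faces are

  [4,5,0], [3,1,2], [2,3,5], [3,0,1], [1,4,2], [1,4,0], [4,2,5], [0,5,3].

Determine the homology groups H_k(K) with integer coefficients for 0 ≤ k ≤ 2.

Order the vertices as 0 < 1 < 2 < 3 < 4 < 5. Listing each simplex with vertices in this order, K has dimension 2 with simplices:

  0-simplices (6): [0], [1], [2], [3], [4], [5]
  1-simplices (12): [0,1], [0,3], [0,4], [0,5], [1,2], [1,3], [1,4], [2,3], [2,4], [2,5], [3,5], [4,5]
  2-simplices (8): [0,1,3], [0,1,4], [0,3,5], [0,4,5], [1,2,3], [1,2,4], [2,3,5], [2,4,5]

so the chain groups are C_0 ≅ Z^6, C_1 ≅ Z^12, C_2 ≅ Z^8.

The boundary map ∂_1: C_1 → C_0 sends each edge [p,q] (with p < q) to q − p.
The resulting 6×12 matrix has rank 5, and its Smith normal form has invariant factors (1,1,1,1,1).

∂_2: C_2 → C_1 acts by ∂[p,q,r] = [q,r] − [p,r] + [p,q]. For instance
  ∂[2,4,5] = [4,5] − [2,5] + [2,4],
  ∂[1,2,3] = [2,3] − [1,3] + [1,2].
This gives a 12×8 integer matrix of rank 7; reducing to Smith normal form yields diagonal entries (1,1,1,1,1,1,1).

Now H_k = ker ∂_k / im ∂_{k+1}, so:

  H_0: rank C_0 − rank ∂_1 = 6 − 5 = 1, and the invariant factors of ∂_1 are all 1, so H_0 ≅ Z.
  H_1: rank ker ∂_1 − rank ∂_2 = (12 − 5) − 7 = 0, and the invariant factors of ∂_2 are all 1, so H_1 ≅ 0.
  H_2: rank ker ∂_2 − rank ∂_3 = (8 − 7) − 0 = 1, and there is no ∂_3, so H_2 ≅ Z.

As a check, the Euler characteristic is 6 − 12 + 8 = 2, which agrees with 1 − 0 + 1 = 2.
(K is a triangulation of the 2-sphere S^2.)

H_0 ≅ Z,  H_1 = 0,  H_2 ≅ Z.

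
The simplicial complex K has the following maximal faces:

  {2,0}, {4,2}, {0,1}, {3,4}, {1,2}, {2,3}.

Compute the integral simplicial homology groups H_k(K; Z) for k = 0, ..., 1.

H_0 = Z,  H_1 = Z^2.

Fix the vertex order 0 < 1 < 2 < 3 < 4 and write every simplex with vertices in increasing order. Then dim K = 1 and the simplices of K are:

  0-simplices (5): [0], [1], [2], [3], [4]
  1-simplices (6): [0,1], [0,2], [1,2], [2,3], [2,4], [3,4]

so the chain groups are C_0 ≅ Z^5, C_1 ≅ Z^6.

∂_1: C_1 → C_0 sends each edge [p,q] (with p < q) to q − p. For instance
  ∂[2,3] = [3] − [2].
The resulting 5×6 matrix has rank 4, and its Smith normal form has invariant factors (1,1,1,1).

Now H_k = ker ∂_k / im ∂_{k+1}, so:

  H_0: rank C_0 − rank ∂_1 = 5 − 4 = 1, and the invariant factors of ∂_1 are all 1, so H_0 ≅ Z.
  H_1: rank ker ∂_1 − rank ∂_2 = (6 − 4) − 0 = 2, and there is no ∂_2, so H_1 ≅ Z^2.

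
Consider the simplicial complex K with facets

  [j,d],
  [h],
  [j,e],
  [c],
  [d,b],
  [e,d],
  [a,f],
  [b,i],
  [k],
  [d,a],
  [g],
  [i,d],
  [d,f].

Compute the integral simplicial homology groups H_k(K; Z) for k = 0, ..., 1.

H_0 = Z^5,  H_1 = Z^3.

Take the total order a < b < c < d < e < f < g < h < i < j < k on the vertex set. Then K (dimension 1) consists of the simplices:

  0-simplices (11): a, b, c, d, e, f, g, h, i, j, k
  1-simplices (9): ad, af, bd, bi, de, df, di, dj, ej

so the chain groups are C_0 ≅ Z^11, C_1 ≅ Z^9.

∂_1: C_1 → C_0 maps an edge to its endpoints' difference, ∂[p,q] = q − p. For instance
  ∂de = e − d.
The 11×9 boundary matrix has rank 6 and Smith normal form diag(1,1,1,1,1,1).

From H_k ≅ ker(∂_k) / im(∂_{k+1}) we obtain:

  H_0: rank C_0 − rank ∂_1 = 11 − 6 = 5, and the invariant factors of ∂_1 are all 1, so H_0 ≅ Z^5.
  H_1: rank ker ∂_1 − rank ∂_2 = (9 − 6) − 0 = 3, and there is no ∂_2, so H_1 ≅ Z^3.

(K is a triangulation of the disjoint union of a wedge of 3 circles and a set of 4 points.)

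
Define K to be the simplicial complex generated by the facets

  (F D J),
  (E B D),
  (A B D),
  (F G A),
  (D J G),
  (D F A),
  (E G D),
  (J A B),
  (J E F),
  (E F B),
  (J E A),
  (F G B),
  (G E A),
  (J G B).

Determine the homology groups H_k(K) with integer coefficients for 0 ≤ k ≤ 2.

Take the total order A < B < D < E < F < G < J on the vertex set. Then K (dimension 2) consists of the simplices:

  0-simplices (7): A, B, D, E, F, G, J
  1-simplices (21): AB, AD, AE, AF, AG, AJ, BD, BE, BF, BG, BJ, DE, DF, DG, DJ, EF, EG, EJ, FG, FJ, GJ
  2-simplices (14): ABD, ABJ, ADF, AEG, AEJ, AFG, BDE, BEF, BFG, BGJ, DEG, DFJ, DGJ, EFJ

giving chain groups C_0 ≅ Z^7, C_1 ≅ Z^21, C_2 ≅ Z^14.

The boundary map ∂_1: C_1 → C_0 is given by ∂[p,q] = [q] − [p].
This gives a 7×21 integer matrix of rank 6; reducing to Smith normal form yields diagonal entries (1,1,1,1,1,1).

Boundary ∂_2: C_2 → C_1 acts by ∂[p,q,r] = [q,r] − [p,r] + [p,q]. For instance
  ∂AEJ = EJ − AJ + AE,
  ∂ABJ = BJ − AJ + AB.
This gives a 21×14 integer matrix of rank 13; reducing to Smith normal form yields diagonal entries (1,1,1,1,1,1,1,1,1,1,1,1,1).

Computing H_k = (kernel of ∂_k) / (image of ∂_{k+1}):

  H_0: rank C_0 − rank ∂_1 = 7 − 6 = 1, and the invariant factors of ∂_1 are all 1, so H_0 ≅ Z.
  H_1: rank ker ∂_1 − rank ∂_2 = (21 − 6) − 13 = 2, and the invariant factors of ∂_2 are all 1, so H_1 ≅ Z^2.
  H_2: rank ker ∂_2 − rank ∂_3 = (14 − 13) − 0 = 1, and there is no ∂_3, so H_2 ≅ Z.

As a check, the Euler characteristic is 7 − 21 + 14 = 0, which agrees with 1 − 2 + 1 = 0.

H_0 = Z,  H_1 = Z^2,  H_2 = Z.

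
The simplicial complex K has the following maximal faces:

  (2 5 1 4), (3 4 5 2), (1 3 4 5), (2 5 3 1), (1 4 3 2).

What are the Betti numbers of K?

K has 5 vertices, 10 edges, 10 triangles, 5 3-simplices.
rank ∂_0 = 0, rank ∂_1 = 4 ⇒ b_0 = 5 − 0 − 4 = 1; all invariant factors of ∂_1 are 1 so no torsion. So H_0 = Z.
rank ∂_1 = 4, rank ∂_2 = 6 ⇒ b_1 = 10 − 4 − 6 = 0; all invariant factors of ∂_2 are 1 so no torsion. So H_1 = 0.
rank ∂_2 = 6, rank ∂_3 = 4 ⇒ b_2 = 10 − 6 − 4 = 0; all invariant factors of ∂_3 are 1 so no torsion. So H_2 = 0.
rank ∂_3 = 4, rank ∂_4 = 0 ⇒ b_3 = 5 − 4 − 0 = 1. So H_3 = Z.

b_0 = 1, b_1 = 0, b_2 = 0, b_3 = 1.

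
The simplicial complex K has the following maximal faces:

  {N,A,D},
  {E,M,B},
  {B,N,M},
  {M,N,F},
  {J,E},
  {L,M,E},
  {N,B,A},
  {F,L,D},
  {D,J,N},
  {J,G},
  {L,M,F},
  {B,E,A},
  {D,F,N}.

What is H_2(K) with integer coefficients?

We work with the vertex ordering A < B < D < E < F < G < J < L < M < N. The simplices of K, each written with vertices in increasing order, are:

  0-simplices (10): A, B, D, E, F, G, J, L, M, N
  1-simplices (21): AB, AD, AE, AN, BE, BM, BN, DF, DJ, DL, DN, EJ, EL, EM, FL, FM, FN, GJ, JN, LM, MN
  2-simplices (11): ABE, ABN, ADN, BEM, BMN, DFL, DFN, DJN, ELM, FLM, FMN

Hence C_0 ≅ Z^10, C_1 ≅ Z^21, C_2 ≅ Z^11.

∂_1: C_1 → C_0 is given by ∂[p,q] = [q] − [p]. For instance
  ∂BE = E − B.
This gives a 10×21 integer matrix of rank 9; reducing to Smith normal form yields diagonal entries (1,1,1,1,1,1,1,1,1).

Boundary ∂_2: C_2 → C_1 maps a triangle to the signed sum of its edges. For instance
  ∂BMN = MN − BN + BM,
  ∂BEM = EM − BM + BE.
As a 21×11 matrix over Z this has rank 11, with invariant factors (1,1,1,1,1,1,1,1,1,1,1).

Reading off H_k = ker ∂_k / im ∂_{k+1}:

  H_2: rank ker ∂_2 − rank ∂_3 = (11 − 11) − 0 = 0, and there is no ∂_3, so H_2 = 0.

H_2 = 0.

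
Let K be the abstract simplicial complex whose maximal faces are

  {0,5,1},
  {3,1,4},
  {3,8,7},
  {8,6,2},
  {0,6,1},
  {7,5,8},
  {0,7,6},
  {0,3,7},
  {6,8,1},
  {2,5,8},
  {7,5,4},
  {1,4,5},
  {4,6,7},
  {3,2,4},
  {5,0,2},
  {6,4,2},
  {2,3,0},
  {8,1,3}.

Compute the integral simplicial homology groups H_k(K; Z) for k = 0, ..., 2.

H_0 = Z,  H_1 = Z^2,  H_2 = Z.

Take the total order 0 < 1 < 2 < 3 < 4 < 5 < 6 < 7 < 8 on the vertex set. Then K (dimension 2) consists of the simplices:

  0-simplices (9): [0], [1], [2], [3], [4], [5], [6], [7], [8]
  1-simplices (27): (27 of them)
  2-simplices (18): [0,1,5], [0,1,6], [0,2,3], [0,2,5], [0,3,7], [0,6,7], [1,3,4], [1,3,8], [1,4,5], [1,6,8], [2,3,4], [2,4,6], [2,5,8], [2,6,8], [3,7,8], [4,5,7], [4,6,7], [5,7,8]

so the chain groups are C_0 ≅ Z^9, C_1 ≅ Z^27, C_2 ≅ Z^18.

The boundary map ∂_1: C_1 → C_0 is given by ∂[p,q] = [q] − [p]. For instance
  ∂[6,7] = [7] − [6].
The resulting 9×27 matrix has rank 8, and its Smith normal form has invariant factors (1,1,1,1,1,1,1,1).

Boundary ∂_2: C_2 → C_1 acts by ∂[p,q,r] = [q,r] − [p,r] + [p,q]. For instance
  ∂[1,6,8] = [6,8] − [1,8] + [1,6],
  ∂[2,6,8] = [6,8] − [2,8] + [2,6].
The 27×18 boundary matrix has rank 17 and Smith normal form diag(1,1,1,1,1,1,1,1,1,1,1,1,1,1,1,1,1).

Now H_k = ker ∂_k / im ∂_{k+1}, so:

  H_0: rank C_0 − rank ∂_1 = 9 − 8 = 1, and the invariant factors of ∂_1 are all 1, so H_0 ≅ Z.
  H_1: rank ker ∂_1 − rank ∂_2 = (27 − 8) − 17 = 2, and the invariant factors of ∂_2 are all 1, so H_1 ≅ Z^2.
  H_2: rank ker ∂_2 − rank ∂_3 = (18 − 17) − 0 = 1, and there is no ∂_3, so H_2 ≅ Z.

As a check, the Euler characteristic is 9 − 27 + 18 = 0, which agrees with 1 − 2 + 1 = 0.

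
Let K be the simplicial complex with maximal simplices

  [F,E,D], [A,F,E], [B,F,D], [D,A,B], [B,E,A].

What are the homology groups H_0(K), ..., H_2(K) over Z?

Take the total order A < B < D < E < F on the vertex set. Then K (dimension 2) consists of the simplices:

  0-simplices (5): A, B, D, E, F
  1-simplices (10): AB, AD, AE, AF, BD, BE, BF, DE, DF, EF
  2-simplices (5): ABD, ABE, AEF, BDF, DEF

so the chain groups are C_0 ≅ Z^5, C_1 ≅ Z^10, C_2 ≅ Z^5.

∂_1: C_1 → C_0 maps an edge to its endpoints' difference, ∂[p,q] = q − p. For instance
  ∂EF = F − E.
The resulting 5×10 matrix has rank 4, and its Smith normal form has invariant factors (1,1,1,1).

Boundary ∂_2: C_2 → C_1 acts by ∂[p,q,r] = [q,r] − [p,r] + [p,q]. For instance
  ∂DEF = EF − DF + DE,
  ∂BDF = DF − BF + BD.
This gives a 10×5 integer matrix of rank 5; reducing to Smith normal form yields diagonal entries (1,1,1,1,1).

From H_k ≅ ker(∂_k) / im(∂_{k+1}) we obtain:

  H_0: rank C_0 − rank ∂_1 = 5 − 4 = 1, and the invariant factors of ∂_1 are all 1, so H_0 ≅ Z.
  H_1: rank ker ∂_1 − rank ∂_2 = (10 − 4) − 5 = 1, and the invariant factors of ∂_2 are all 1, so H_1 ≅ Z.
  H_2: rank ker ∂_2 − rank ∂_3 = (5 − 5) − 0 = 0, and there is no ∂_3, so H_2 ≅ 0.

As a check, the Euler characteristic is 5 − 10 + 5 = 0, which agrees with 1 − 1 + 0 = 0.

H_0 ≅ Z,  H_1 ≅ Z,  H_2 = 0.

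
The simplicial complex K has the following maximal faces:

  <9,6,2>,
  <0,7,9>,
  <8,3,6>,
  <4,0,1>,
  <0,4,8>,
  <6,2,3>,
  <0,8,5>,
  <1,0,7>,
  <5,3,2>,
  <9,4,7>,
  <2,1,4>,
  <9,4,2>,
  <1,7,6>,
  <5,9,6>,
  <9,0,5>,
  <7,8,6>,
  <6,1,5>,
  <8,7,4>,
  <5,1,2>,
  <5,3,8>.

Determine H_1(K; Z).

Fix the vertex order 0 < 1 < 2 < 3 < 4 < 5 < 6 < 7 < 8 < 9 and write every simplex with vertices in increasing order. Then dim K = 2 and the simplices of K are:

  0-simplices (10): [0], [1], [2], [3], [4], [5], [6], [7], [8], [9]
  1-simplices (30): (30 of them)
  2-simplices (20): (20 of them)

so the chain groups are C_0 ≅ Z^10, C_1 ≅ Z^30, C_2 ≅ Z^20.

∂_1: C_1 → C_0 maps an edge to its endpoints' difference, ∂[p,q] = q − p.
The resulting 10×30 matrix has rank 9, and its Smith normal form has invariant factors (1,1,1,1,1,1,1,1,1).

The boundary map ∂_2: C_2 → C_1 maps a triangle to the signed sum of its edges. For instance
  ∂[2,3,5] = [3,5] − [2,5] + [2,3],
  ∂[2,6,9] = [6,9] − [2,9] + [2,6].
The 30×20 boundary matrix has rank 20 and Smith normal form diag(1,1,1,1,1,1,1,1,1,1,1,1,1,1,1,1,1,1,1,2).

From H_k ≅ ker(∂_k) / im(∂_{k+1}) we obtain:

  H_1: rank ker ∂_1 − rank ∂_2 = (30 − 9) − 20 = 1, and ∂_2 has invariant factor 2 > 1, so H_1 ≅ Z ⊕ Z/2Z.

H_1 = Z ⊕ Z/2Z.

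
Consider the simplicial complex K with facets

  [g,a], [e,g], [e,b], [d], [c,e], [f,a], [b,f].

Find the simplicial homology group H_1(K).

We work with the vertex ordering a < b < c < d < e < f < g. The simplices of K, each written with vertices in increasing order, are:

  0-simplices (7): a, b, c, d, e, f, g
  1-simplices (6): af, ag, be, bf, ce, eg

Hence C_0 ≅ Z^7, C_1 ≅ Z^6.

∂_1: C_1 → C_0 maps an edge to its endpoints' difference, ∂[p,q] = q − p. For instance
  ∂ce = e − c.
The 7×6 boundary matrix has rank 5 and Smith normal form diag(1,1,1,1,1).

From H_k ≅ ker(∂_k) / im(∂_{k+1}) we obtain:

  H_1: rank ker ∂_1 − rank ∂_2 = (6 − 5) − 0 = 1, and there is no ∂_2, so H_1 ≅ Z.

H_1 = Z.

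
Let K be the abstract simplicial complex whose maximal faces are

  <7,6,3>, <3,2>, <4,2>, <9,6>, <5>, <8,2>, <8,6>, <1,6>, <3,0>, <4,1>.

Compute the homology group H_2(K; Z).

Take the total order 0 < 1 < 2 < 3 < 4 < 5 < 6 < 7 < 8 < 9 on the vertex set. Then K (dimension 2) consists of the simplices:

  0-simplices (10): [0], [1], [2], [3], [4], [5], [6], [7], [8], [9]
  1-simplices (11): [0,3], [1,4], [1,6], [2,3], [2,4], [2,8], [3,6], [3,7], [6,7], [6,8], [6,9]
  2-simplices (1): [3,6,7]

Hence C_0 ≅ Z^10, C_1 ≅ Z^11, C_2 ≅ Z^1.

∂_1: C_1 → C_0 maps an edge to its endpoints' difference, ∂[p,q] = q − p. For instance
  ∂[6,7] = [7] − [6].
The resulting 10×11 matrix has rank 8, and its Smith normal form has invariant factors (1,1,1,1,1,1,1,1).

The boundary map ∂_2: C_2 → C_1 acts by ∂[p,q,r] = [q,r] − [p,r] + [p,q]. For instance
  ∂[3,6,7] = [6,7] − [3,7] + [3,6].
This gives a 11×1 integer matrix of rank 1; reducing to Smith normal form yields diagonal entries (1).

Computing H_k = (kernel of ∂_k) / (image of ∂_{k+1}):

  H_2: rank ker ∂_2 − rank ∂_3 = (1 − 1) − 0 = 0, and there is no ∂_3, so H_2 = 0.

H_2 = 0.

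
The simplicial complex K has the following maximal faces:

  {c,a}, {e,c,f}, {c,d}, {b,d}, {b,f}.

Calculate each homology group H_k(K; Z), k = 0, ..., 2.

Take the total order a < b < c < d < e < f on the vertex set. Then K (dimension 2) consists of the simplices:

  0-simplices (6): a, b, c, d, e, f
  1-simplices (7): ac, bd, bf, cd, ce, cf, ef
  2-simplices (1): cef

Hence C_0 ≅ Z^6, C_1 ≅ Z^7, C_2 ≅ Z^1.

The boundary map ∂_1: C_1 → C_0 is given by ∂[p,q] = [q] − [p]. For instance
  ∂ef = f − e.
This gives a 6×7 integer matrix of rank 5; reducing to Smith normal form yields diagonal entries (1,1,1,1,1).

Boundary ∂_2: C_2 → C_1 maps a triangle to the signed sum of its edges. For instance
  ∂cef = ef − cf + ce.
As a 7×1 matrix over Z this has rank 1, with invariant factors (1).

Computing H_k = (kernel of ∂_k) / (image of ∂_{k+1}):

  H_0: rank C_0 − rank ∂_1 = 6 − 5 = 1, and the invariant factors of ∂_1 are all 1, so H_0 = Z.
  H_1: rank ker ∂_1 − rank ∂_2 = (7 − 5) − 1 = 1, and the invariant factors of ∂_2 are all 1, so H_1 = Z.
  H_2: rank ker ∂_2 − rank ∂_3 = (1 − 1) − 0 = 0, and there is no ∂_3, so H_2 = 0.

H_0 ≅ Z,  H_1 ≅ Z,  H_2 = 0.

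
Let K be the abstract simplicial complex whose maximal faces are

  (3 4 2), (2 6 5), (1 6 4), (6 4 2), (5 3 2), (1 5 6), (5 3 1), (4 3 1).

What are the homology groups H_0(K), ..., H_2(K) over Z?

H_0 ≅ Z,  H_1 = 0,  H_2 ≅ Z.

We work with the vertex ordering 1 < 2 < 3 < 4 < 5 < 6. The simplices of K, each written with vertices in increasing order, are:

  0-simplices (6): [1], [2], [3], [4], [5], [6]
  1-simplices (12): [1,3], [1,4], [1,5], [1,6], [2,3], [2,4], [2,5], [2,6], [3,4], [3,5], [4,6], [5,6]
  2-simplices (8): [1,3,4], [1,3,5], [1,4,6], [1,5,6], [2,3,4], [2,3,5], [2,4,6], [2,5,6]

so the chain groups are C_0 ≅ Z^6, C_1 ≅ Z^12, C_2 ≅ Z^8.

Boundary ∂_1: C_1 → C_0 sends each edge [p,q] (with p < q) to q − p.
This gives a 6×12 integer matrix of rank 5; reducing to Smith normal form yields diagonal entries (1,1,1,1,1).

∂_2: C_2 → C_1 maps a triangle to the signed sum of its edges. For instance
  ∂[2,5,6] = [5,6] − [2,6] + [2,5],
  ∂[1,3,5] = [3,5] − [1,5] + [1,3].
The resulting 12×8 matrix has rank 7, and its Smith normal form has invariant factors (1,1,1,1,1,1,1).

Now H_k = ker ∂_k / im ∂_{k+1}, so:

  H_0: rank C_0 − rank ∂_1 = 6 − 5 = 1, and the invariant factors of ∂_1 are all 1, so H_0 = Z.
  H_1: rank ker ∂_1 − rank ∂_2 = (12 − 5) − 7 = 0, and the invariant factors of ∂_2 are all 1, so H_1 = 0.
  H_2: rank ker ∂_2 − rank ∂_3 = (8 − 7) − 0 = 1, and there is no ∂_3, so H_2 = Z.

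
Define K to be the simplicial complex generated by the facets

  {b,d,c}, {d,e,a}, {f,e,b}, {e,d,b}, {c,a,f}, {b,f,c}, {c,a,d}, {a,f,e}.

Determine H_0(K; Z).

H_0 = Z.

Fix the vertex order a < b < c < d < e < f and write every simplex with vertices in increasing order. Then dim K = 2 and the simplices of K are:

  0-simplices (6): a, b, c, d, e, f
  1-simplices (12): ac, ad, ae, af, bc, bd, be, bf, cd, cf, de, ef
  2-simplices (8): acd, acf, ade, aef, bcd, bcf, bde, bef

Hence C_0 ≅ Z^6, C_1 ≅ Z^12, C_2 ≅ Z^8.

The boundary map ∂_1: C_1 → C_0 is given by ∂[p,q] = [q] − [p].
The 6×12 boundary matrix has rank 5 and Smith normal form diag(1,1,1,1,1).

∂_2: C_2 → C_1 sends each 2-simplex [p,q,r] to [q,r] − [p,r] + [p,q]. For instance
  ∂aef = ef − af + ae,
  ∂bef = ef − bf + be.
As a 12×8 matrix over Z this has rank 7, with invariant factors (1,1,1,1,1,1,1).

Reading off H_k = ker ∂_k / im ∂_{k+1}:

  H_0: rank C_0 − rank ∂_1 = 6 − 5 = 1, and the invariant factors of ∂_1 are all 1, so H_0 ≅ Z.

(K is a triangulation of the 2-sphere S^2.)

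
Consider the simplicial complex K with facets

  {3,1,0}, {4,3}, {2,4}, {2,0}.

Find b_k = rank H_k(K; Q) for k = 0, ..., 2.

Take the total order 0 < 1 < 2 < 3 < 4 on the vertex set. Then K (dimension 2) consists of the simplices:

  0-simplices (5): [0], [1], [2], [3], [4]
  1-simplices (6): [0,1], [0,2], [0,3], [1,3], [2,4], [3,4]
  2-simplices (1): [0,1,3]

Hence C_0 ≅ Z^5, C_1 ≅ Z^6, C_2 ≅ Z^1.

Boundary ∂_1: C_1 → C_0 maps an edge to its endpoints' difference, ∂[p,q] = q − p. For instance
  ∂[0,1] = [1] − [0].
As a 5×6 matrix over Z this has rank 4, with invariant factors (1,1,1,1).

The boundary map ∂_2: C_2 → C_1 acts by ∂[p,q,r] = [q,r] − [p,r] + [p,q]. For instance
  ∂[0,1,3] = [1,3] − [0,3] + [0,1].
As a 6×1 matrix over Z this has rank 1, with invariant factors (1).

Computing H_k = (kernel of ∂_k) / (image of ∂_{k+1}):

  H_0: rank C_0 − rank ∂_1 = 5 − 4 = 1, and the invariant factors of ∂_1 are all 1, so H_0 ≅ Z.
  H_1: rank ker ∂_1 − rank ∂_2 = (6 − 4) − 1 = 1, and the invariant factors of ∂_2 are all 1, so H_1 ≅ Z.
  H_2: rank ker ∂_2 − rank ∂_3 = (1 − 1) − 0 = 0, and there is no ∂_3, so H_2 ≅ 0.

Hence the Betti numbers are b_0 = 1, b_1 = 1, b_2 = 0.

b_0 = 1, b_1 = 1, b_2 = 0.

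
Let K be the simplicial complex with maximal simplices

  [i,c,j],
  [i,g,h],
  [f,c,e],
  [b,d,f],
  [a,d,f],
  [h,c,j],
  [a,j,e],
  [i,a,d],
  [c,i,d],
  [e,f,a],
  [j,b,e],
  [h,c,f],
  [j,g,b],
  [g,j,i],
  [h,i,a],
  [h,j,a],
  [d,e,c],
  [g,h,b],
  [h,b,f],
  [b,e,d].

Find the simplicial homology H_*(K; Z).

H_0 ≅ Z,  H_1 ≅ Z × Z/2,  H_2 = 0.

We work with the vertex ordering a < b < c < d < e < f < g < h < i < j. The simplices of K, each written with vertices in increasing order, are:

  0-simplices (10): a, b, c, d, e, f, g, h, i, j
  1-simplices (30): ad, ae, af, ah, ai, aj, bd, be, bf, bg, bh, bj, cd, ce, cf, ch, ci, cj, de, df, di, ef, ej, fh, gh, gi, gj, hi, hj, ij
  2-simplices (20): adf, adi, aef, aej, ahi, ahj, bde, bdf, bej, bfh, bgh, bgj, cde, cdi, cef, cfh, chj, cij, ghi, gij

giving chain groups C_0 ≅ Z^10, C_1 ≅ Z^30, C_2 ≅ Z^20.

Boundary ∂_1: C_1 → C_0 sends each edge [p,q] (with p < q) to q − p. For instance
  ∂bg = g − b.
As a 10×30 matrix over Z this has rank 9, with invariant factors (1,1,1,1,1,1,1,1,1).

∂_2: C_2 → C_1 acts by ∂[p,q,r] = [q,r] − [p,r] + [p,q]. For instance
  ∂cfh = fh − ch + cf,
  ∂ghi = hi − gi + gh.
As a 30×20 matrix over Z this has rank 20, with invariant factors (1,1,1,1,1,1,1,1,1,1,1,1,1,1,1,1,1,1,1,2).

Computing H_k = (kernel of ∂_k) / (image of ∂_{k+1}):

  H_0: rank C_0 − rank ∂_1 = 10 − 9 = 1, and the invariant factors of ∂_1 are all 1, so H_0 = Z.
  H_1: rank ker ∂_1 − rank ∂_2 = (30 − 9) − 20 = 1, and ∂_2 has invariant factor 2 > 1, so H_1 = Z × Z/2.
  H_2: rank ker ∂_2 − rank ∂_3 = (20 − 20) − 0 = 0, and there is no ∂_3, so H_2 = 0.

As a check, the Euler characteristic is 10 − 30 + 20 = 0, which agrees with 1 − 1 + 0 = 0.
(K is a triangulation of the Klein bottle.)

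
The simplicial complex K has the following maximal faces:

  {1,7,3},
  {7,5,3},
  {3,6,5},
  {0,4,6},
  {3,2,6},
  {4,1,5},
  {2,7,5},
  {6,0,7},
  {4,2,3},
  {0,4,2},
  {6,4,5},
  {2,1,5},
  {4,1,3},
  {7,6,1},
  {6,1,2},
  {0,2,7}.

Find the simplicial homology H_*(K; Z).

H_0 = Z,  H_1 = Z^2,  H_2 = Z.

Fix the vertex order 0 < 1 < 2 < 3 < 4 < 5 < 6 < 7 and write every simplex with vertices in increasing order. Then dim K = 2 and the simplices of K are:

  0-simplices (8): [0], [1], [2], [3], [4], [5], [6], [7]
  1-simplices (24): (24 of them)
  2-simplices (16): [0,2,4], [0,2,7], [0,4,6], [0,6,7], [1,2,5], [1,2,6], [1,3,4], [1,3,7], [1,4,5], [1,6,7], [2,3,4], [2,3,6], [2,5,7], [3,5,6], [3,5,7], [4,5,6]

giving chain groups C_0 ≅ Z^8, C_1 ≅ Z^24, C_2 ≅ Z^16.

The boundary map ∂_1: C_1 → C_0 maps an edge to its endpoints' difference, ∂[p,q] = q − p. For instance
  ∂[2,3] = [3] − [2].
The resulting 8×24 matrix has rank 7, and its Smith normal form has invariant factors (1,1,1,1,1,1,1).

Boundary ∂_2: C_2 → C_1 sends each 2-simplex [p,q,r] to [q,r] − [p,r] + [p,q]. For instance
  ∂[1,6,7] = [6,7] − [1,7] + [1,6],
  ∂[0,2,4] = [2,4] − [0,4] + [0,2].
The resulting 24×16 matrix has rank 15, and its Smith normal form has invariant factors (1,1,1,1,1,1,1,1,1,1,1,1,1,1,1).

Computing H_k = (kernel of ∂_k) / (image of ∂_{k+1}):

  H_0: rank C_0 − rank ∂_1 = 8 − 7 = 1, and the invariant factors of ∂_1 are all 1, so H_0 = Z.
  H_1: rank ker ∂_1 − rank ∂_2 = (24 − 7) − 15 = 2, and the invariant factors of ∂_2 are all 1, so H_1 = Z^2.
  H_2: rank ker ∂_2 − rank ∂_3 = (16 − 15) − 0 = 1, and there is no ∂_3, so H_2 = Z.

As a check, the Euler characteristic is 8 − 24 + 16 = 0, which agrees with 1 − 2 + 1 = 0.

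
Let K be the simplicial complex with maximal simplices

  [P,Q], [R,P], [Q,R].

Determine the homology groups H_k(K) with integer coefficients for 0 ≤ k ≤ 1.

K has 3 vertices, 3 edges.
rank ∂_0 = 0, rank ∂_1 = 2 ⇒ b_0 = 3 − 0 − 2 = 1; all invariant factors of ∂_1 are 1 so no torsion. So H_0 = Z.
rank ∂_1 = 2, rank ∂_2 = 0 ⇒ b_1 = 3 − 2 − 0 = 1. So H_1 = Z.

H_0 ≅ Z,  H_1 ≅ Z.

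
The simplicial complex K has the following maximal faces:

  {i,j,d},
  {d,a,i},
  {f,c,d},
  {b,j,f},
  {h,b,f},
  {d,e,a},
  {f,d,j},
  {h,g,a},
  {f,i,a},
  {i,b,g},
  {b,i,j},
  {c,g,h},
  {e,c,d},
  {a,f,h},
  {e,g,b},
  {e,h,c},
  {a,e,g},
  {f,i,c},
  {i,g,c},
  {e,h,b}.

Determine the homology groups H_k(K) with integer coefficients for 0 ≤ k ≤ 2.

Take the total order a < b < c < d < e < f < g < h < i < j on the vertex set. Then K (dimension 2) consists of the simplices:

  0-simplices (10): a, b, c, d, e, f, g, h, i, j
  1-simplices (30): ad, ae, af, ag, ah, ai, be, bf, bg, bh, bi, bj, cd, ce, cf, cg, ch, ci, de, df, di, dj, eg, eh, fh, fi, fj, gh, gi, ij
  2-simplices (20): ade, adi, aeg, afh, afi, agh, beg, beh, bfh, bfj, bgi, bij, cde, cdf, ceh, cfi, cgh, cgi, dfj, dij

Hence C_0 ≅ Z^10, C_1 ≅ Z^30, C_2 ≅ Z^20.

∂_1: C_1 → C_0 is given by ∂[p,q] = [q] − [p]. For instance
  ∂bi = i − b.
The 10×30 boundary matrix has rank 9 and Smith normal form diag(1,1,1,1,1,1,1,1,1).

∂_2: C_2 → C_1 acts by ∂[p,q,r] = [q,r] − [p,r] + [p,q]. For instance
  ∂adi = di − ai + ad,
  ∂beh = eh − bh + be.
As a 30×20 matrix over Z this has rank 20, with invariant factors (1,1,1,1,1,1,1,1,1,1,1,1,1,1,1,1,1,1,1,2).

Now H_k = ker ∂_k / im ∂_{k+1}, so:

  H_0: rank C_0 − rank ∂_1 = 10 − 9 = 1, and the invariant factors of ∂_1 are all 1, so H_0 ≅ Z.
  H_1: rank ker ∂_1 − rank ∂_2 = (30 − 9) − 20 = 1, and ∂_2 has invariant factor 2 > 1, so H_1 ≅ Z ⊕ Z_2.
  H_2: rank ker ∂_2 − rank ∂_3 = (20 − 20) − 0 = 0, and there is no ∂_3, so H_2 ≅ 0.

(K is a triangulation of the Klein bottle.)

H_0 ≅ Z,  H_1 ≅ Z ⊕ Z_2,  H_2 = 0.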